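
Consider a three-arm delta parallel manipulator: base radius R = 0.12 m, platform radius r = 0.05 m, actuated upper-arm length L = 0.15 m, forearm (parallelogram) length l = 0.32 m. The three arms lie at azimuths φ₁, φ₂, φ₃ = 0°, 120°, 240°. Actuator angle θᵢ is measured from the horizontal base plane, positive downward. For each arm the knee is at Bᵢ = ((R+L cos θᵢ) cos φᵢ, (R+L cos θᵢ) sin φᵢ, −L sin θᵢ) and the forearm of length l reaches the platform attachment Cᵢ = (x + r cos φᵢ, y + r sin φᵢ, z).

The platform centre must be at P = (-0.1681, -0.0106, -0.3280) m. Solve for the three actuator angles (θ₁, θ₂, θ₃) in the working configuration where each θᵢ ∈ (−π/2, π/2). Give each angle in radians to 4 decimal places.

arm 1 (φ=0.0°): x'=-0.1681, y'=-0.0106
  A cos θ + B sin θ = C:  0.2381·cos θ + -0.3280·sin θ = -0.2816
  √(A²+B²)=0.4053;  θ1 = -0.9429+2.3390 ≈ 1.3961
arm 2 (φ=120.0°): x'=0.0749, y'=0.1509
  e−x'=-0.0049;  (l²−L²−(e−x')²−y'²−z²)/2L = -0.1682
  θ2 = atan2(B,A) + arccos(C/0.3280) = 0.5237
arm 3 (φ=240.0°): x'=0.0932, y'=-0.1403
  A cos θ + B sin θ = C:  -0.0232·cos θ + -0.3280·sin θ = -0.1597
  γ=atan2(-0.3280,-0.0232)=-1.6415;  ψ=arccos(-0.4856)=2.0778;  θ3=γ+ψ≈0.4363

θ₁ = 1.3961, θ₂ = 0.5237, θ₃ = 0.4363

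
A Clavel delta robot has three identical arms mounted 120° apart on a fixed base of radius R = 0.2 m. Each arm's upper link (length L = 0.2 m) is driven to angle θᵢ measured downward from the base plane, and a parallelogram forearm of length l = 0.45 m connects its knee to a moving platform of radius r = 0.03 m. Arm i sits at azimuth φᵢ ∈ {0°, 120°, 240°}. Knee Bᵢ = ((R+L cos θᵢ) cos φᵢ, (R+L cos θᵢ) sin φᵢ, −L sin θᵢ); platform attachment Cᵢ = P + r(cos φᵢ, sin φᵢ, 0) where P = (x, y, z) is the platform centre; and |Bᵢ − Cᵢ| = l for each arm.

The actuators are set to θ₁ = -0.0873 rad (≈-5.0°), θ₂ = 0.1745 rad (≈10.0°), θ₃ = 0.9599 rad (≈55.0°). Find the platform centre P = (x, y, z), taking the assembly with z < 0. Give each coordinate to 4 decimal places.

arm 1 at φ=0.0°: e+L cos θ1 = 0.3692;  centre 1 = (0.3692, 0.0000, 0.0174)
φ2=120.0°: virtual centre (-0.1835, 0.3178, -0.0347), radius l
φ3=240.0°: virtual centre (-0.1424, -0.2466, -0.1638), radius l
subtract pairs → two planes through P
[-1.1054 0.6356 -0.1043]·P = -0.0008;  [-1.0232 -0.4932 -0.3625]·P = -0.0287
Cramer: x(z) = 0.0156-0.2358z;  y(z) = 0.0259-0.2459z
quadratic in z: (1.1161)z²+(0.1191)z+(-0.0765)=0, √Δ=0.5963 → z ∈ {-0.3205, 0.2138}; z = -0.3205 (taking z<0)
x = 0.0912, y = 0.1047

(0.0912, 0.1047, -0.3205)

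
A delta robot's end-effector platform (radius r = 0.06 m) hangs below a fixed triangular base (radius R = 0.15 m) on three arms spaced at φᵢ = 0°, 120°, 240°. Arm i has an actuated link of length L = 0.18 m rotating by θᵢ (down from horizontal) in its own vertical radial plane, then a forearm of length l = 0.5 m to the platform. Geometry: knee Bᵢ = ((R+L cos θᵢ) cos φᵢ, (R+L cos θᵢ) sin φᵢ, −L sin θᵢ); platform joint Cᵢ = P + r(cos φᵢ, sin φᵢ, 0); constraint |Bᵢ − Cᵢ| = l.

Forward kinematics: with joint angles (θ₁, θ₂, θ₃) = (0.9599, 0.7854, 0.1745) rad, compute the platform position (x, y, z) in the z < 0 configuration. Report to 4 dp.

(-0.1182, -0.1224, -0.5190)

arm 1 at φ=0.0°: (R−r)+L cos θ1 = 0.1932;  O1 = (0.1932, 0.0000, -0.1474)
O2 = (0.2173·cos120.0°, 0.2173·sin120.0°, -0.1273) = (-0.1086, 0.1882, -0.1273)
arm 3 at φ=240.0°: (R−r)+L cos θ3 = 0.2673;  O3 = (-0.1336, -0.2315, -0.0313)
eliminate P² terms by subtracting sphere 1 from 2 and 3
plane₁₂: -0.6038x+0.3763y+0.0403z = 0.0043
Cramer: x(z) = -0.0134+0.2019z;  y(z) = -0.0099+0.2168z
sphere 1 gives Az²+Bz+C=0 with A=1.0878, B=0.2071, C=-0.1855;  B²−4AC=0.8500;  roots -0.5190, 0.3285;  negative root z = -0.5190
x = -0.1182, y = -0.1224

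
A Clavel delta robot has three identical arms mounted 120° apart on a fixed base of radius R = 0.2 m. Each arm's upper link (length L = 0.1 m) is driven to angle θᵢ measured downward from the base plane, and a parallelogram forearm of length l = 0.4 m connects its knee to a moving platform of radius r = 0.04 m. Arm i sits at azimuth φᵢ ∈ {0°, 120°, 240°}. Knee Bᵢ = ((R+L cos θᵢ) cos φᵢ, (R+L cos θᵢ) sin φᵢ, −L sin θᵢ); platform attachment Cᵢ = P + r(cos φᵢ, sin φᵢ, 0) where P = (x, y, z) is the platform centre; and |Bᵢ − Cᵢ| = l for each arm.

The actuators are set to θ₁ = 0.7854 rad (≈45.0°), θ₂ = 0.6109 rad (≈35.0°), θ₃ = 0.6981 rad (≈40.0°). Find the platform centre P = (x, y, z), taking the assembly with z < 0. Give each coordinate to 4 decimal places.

φ1=0.0°: virtual centre (0.2307, 0.0000, -0.0707), radius l
O2 = (0.2419·cos120.0°, 0.2419·sin120.0°, -0.0574) = (-0.1210, 0.2095, -0.0574)
arm 3 at φ=240.0°: (R−r)+L cos θ3 = 0.2366;  O3 = (-0.1183, -0.2049, -0.0643)
eliminate P² terms by subtracting sphere 1 from 2 and 3
plane₁₂: -0.7033x+0.4190y+0.0267z = 0.0036
Cramer: x(z) = -0.0039+0.0281z;  y(z) = 0.0020-0.0165z
sphere 1 gives Az²+Bz+C=0 with A=1.0011, B=0.1282, C=-0.1000;  B²−4AC=0.4167;  roots -0.3864, 0.2584;  negative root z = -0.3864
x = -0.0148, y = 0.0084

(-0.0148, 0.0084, -0.3864)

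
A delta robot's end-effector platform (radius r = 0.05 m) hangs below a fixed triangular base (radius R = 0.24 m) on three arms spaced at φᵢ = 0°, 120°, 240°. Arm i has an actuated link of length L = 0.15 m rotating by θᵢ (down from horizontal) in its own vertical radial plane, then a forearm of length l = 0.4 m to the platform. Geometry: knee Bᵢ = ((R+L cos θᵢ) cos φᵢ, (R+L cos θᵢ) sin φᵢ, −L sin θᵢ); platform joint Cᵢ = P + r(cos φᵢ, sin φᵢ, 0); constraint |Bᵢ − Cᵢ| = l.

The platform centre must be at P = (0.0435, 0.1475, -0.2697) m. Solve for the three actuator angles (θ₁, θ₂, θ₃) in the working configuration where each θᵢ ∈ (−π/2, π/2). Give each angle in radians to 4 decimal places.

θ₁ = 0.2614, θ₂ = -0.2618, θ₃ = 1.3090

rotate P by −φ1: (0.0435, 0.1475, -0.2697)
  e−x'=0.1465;  (l²−L²−(e−x')²−y'²−z²)/2L = 0.0718
  γ=atan2(-0.2697,0.1465)=-1.0732;  ψ=arccos(0.2340)=1.3346;  θ1=γ+ψ≈0.2614
φ2=120.0° → target in arm frame (0.1060, -0.1114)
  A=0.0840, B=-0.2697, C=(l²−L²−A²−y'²−z²)/(2L)=0.1510
  √(A²+B²)=0.2825;  θ2 = -1.2688+1.0070 ≈ -0.2618
arm 3 (φ=240.0°): x'=-0.1495, y'=-0.0361
  A cos θ + B sin θ = C:  0.3395·cos θ + -0.2697·sin θ = -0.1726
  γ=atan2(-0.2697,0.3395)=-0.6713;  ψ=arccos(-0.3982)=1.9803;  θ3=γ+ψ≈1.3090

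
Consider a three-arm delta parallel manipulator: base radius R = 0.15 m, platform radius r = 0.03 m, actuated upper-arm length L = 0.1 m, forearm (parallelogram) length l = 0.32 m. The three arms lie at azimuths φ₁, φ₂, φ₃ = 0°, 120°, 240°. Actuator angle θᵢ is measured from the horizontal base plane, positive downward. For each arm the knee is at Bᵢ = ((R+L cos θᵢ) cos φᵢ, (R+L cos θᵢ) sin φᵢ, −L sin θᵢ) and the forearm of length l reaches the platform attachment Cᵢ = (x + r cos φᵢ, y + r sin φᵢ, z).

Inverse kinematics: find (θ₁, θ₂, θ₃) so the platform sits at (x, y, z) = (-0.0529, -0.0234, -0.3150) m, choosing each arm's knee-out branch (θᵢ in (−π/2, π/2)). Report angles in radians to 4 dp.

θ₁ = 1.0472, θ₂ = 0.6986, θ₃ = 0.4366

φ1=0.0° → target in arm frame (-0.0529, -0.0234)
  e−x'=0.1729;  (l²−L²−(e−x')²−y'²−z²)/2L = -0.1863
  γ=atan2(-0.3150,0.1729)=-1.0688;  ψ=arccos(-0.5186)=2.1160;  θ1=γ+ψ≈1.0472
φ2=120.0° → target in arm frame (0.0062, 0.0575)
  A cos θ + B sin θ = C:  0.1138·cos θ + -0.3150·sin θ = -0.1154
  √(A²+B²)=0.3349;  θ2 = -1.2241+1.9227 ≈ 0.6986
φ3=240.0° → target in arm frame (0.0467, -0.0341)
  A cos θ + B sin θ = C:  0.0733·cos θ + -0.3150·sin θ = -0.0668
  θ3 = atan2(B,A) + arccos(C/0.3234) = 0.4366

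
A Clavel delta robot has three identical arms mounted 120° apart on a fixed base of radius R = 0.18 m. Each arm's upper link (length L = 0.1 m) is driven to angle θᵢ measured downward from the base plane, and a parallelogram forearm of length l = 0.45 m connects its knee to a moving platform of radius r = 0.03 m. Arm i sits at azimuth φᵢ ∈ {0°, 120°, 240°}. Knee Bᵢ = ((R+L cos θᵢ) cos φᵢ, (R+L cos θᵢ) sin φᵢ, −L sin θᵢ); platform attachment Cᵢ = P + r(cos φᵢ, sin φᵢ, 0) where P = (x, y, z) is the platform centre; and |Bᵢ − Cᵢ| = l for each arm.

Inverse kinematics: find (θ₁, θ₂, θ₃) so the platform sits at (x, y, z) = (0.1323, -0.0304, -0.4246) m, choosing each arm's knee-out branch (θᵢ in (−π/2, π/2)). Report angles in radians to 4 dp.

θ₁ = -0.0879, θ₂ = 1.1343, θ₃ = 0.8728

φ1=0.0° → target in arm frame (0.1323, -0.0304)
  e−x'=0.0177;  (l²−L²−(e−x')²−y'²−z²)/2L = 0.0549
  √(A²+B²)=0.4250;  θ1 = -1.5291+1.4413 ≈ -0.0879
rotate P by −φ2: (-0.0925, -0.0994, -0.4246)
  A=0.2425, B=-0.4246, C=(l²−L²−A²−y'²−z²)/(2L)=-0.2823
  θ2 = atan2(B,A) + arccos(C/0.4890) = 1.1343
arm 3 (φ=240.0°): x'=-0.0398, y'=0.1298
  e−x'=0.1898;  (l²−L²−(e−x')²−y'²−z²)/2L = -0.2033
  γ=atan2(-0.4246,0.1898)=-1.1504;  ψ=arccos(-0.4371)=2.0232;  θ3=γ+ψ≈0.8728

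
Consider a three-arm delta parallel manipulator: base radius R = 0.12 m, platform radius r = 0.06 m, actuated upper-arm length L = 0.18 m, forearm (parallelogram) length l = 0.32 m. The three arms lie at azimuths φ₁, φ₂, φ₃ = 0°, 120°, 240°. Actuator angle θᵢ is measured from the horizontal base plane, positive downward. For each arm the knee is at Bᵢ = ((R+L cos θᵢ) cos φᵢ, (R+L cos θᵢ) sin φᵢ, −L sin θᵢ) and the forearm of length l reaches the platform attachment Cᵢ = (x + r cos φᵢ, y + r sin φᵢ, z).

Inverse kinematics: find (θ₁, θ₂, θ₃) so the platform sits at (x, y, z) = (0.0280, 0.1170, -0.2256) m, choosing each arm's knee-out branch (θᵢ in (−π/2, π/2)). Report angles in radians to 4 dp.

θ₁ = 0.0873, θ₂ = -0.2617, θ₃ = 0.7855

rotate P by −φ1: (0.0280, 0.1170, -0.2256)
  A=0.0320, B=-0.2256, C=(l²−L²−A²−y'²−z²)/(2L)=0.0122
  √(A²+B²)=0.2279;  θ1 = -1.4299+1.5172 ≈ 0.0873
φ2=120.0° → target in arm frame (0.0873, -0.0827)
  e−x'=-0.0273;  (l²−L²−(e−x')²−y'²−z²)/2L = 0.0320
  γ=atan2(-0.2256,-0.0273)=-1.6913;  ψ=arccos(0.1407)=1.4296;  θ2=γ+ψ≈-0.2617
rotate P by −φ3: (-0.1153, -0.0343, -0.2256)
  A cos θ + B sin θ = C:  0.1753·cos θ + -0.2256·sin θ = -0.0356
  √(A²+B²)=0.2857;  θ3 = -0.9101+1.6956 ≈ 0.7855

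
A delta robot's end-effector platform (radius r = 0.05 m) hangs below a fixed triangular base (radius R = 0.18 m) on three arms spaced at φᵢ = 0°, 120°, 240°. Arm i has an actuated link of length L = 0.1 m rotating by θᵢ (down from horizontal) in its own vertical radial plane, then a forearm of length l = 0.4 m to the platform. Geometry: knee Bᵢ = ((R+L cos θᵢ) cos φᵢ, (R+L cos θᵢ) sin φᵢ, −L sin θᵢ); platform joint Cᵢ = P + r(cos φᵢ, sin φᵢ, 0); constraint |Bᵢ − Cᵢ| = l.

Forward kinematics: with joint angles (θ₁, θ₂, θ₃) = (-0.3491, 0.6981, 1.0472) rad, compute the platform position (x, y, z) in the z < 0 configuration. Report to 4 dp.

arm 1 at φ=0.0°: ρ1 = 0.2240;  centre 1 = (0.2240, 0.0000, 0.0342)
centre 2 = (0.2066·cos120.0°, 0.2066·sin120.0°, -0.0643) = (-0.1033, 0.1789, -0.0643)
centre 3 = (0.1800·cos240.0°, 0.1800·sin240.0°, -0.0866) = (-0.0900, -0.1559, -0.0866)
eliminate P² terms by subtracting sphere 1 from 2 and 3
linear system: -0.6545x+0.3579y = -0.0045−-0.1970z; -0.6279x+-0.3118y = -0.0114−-0.2416z
Cramer: x(z) = 0.0128-0.3449z;  y(z) = 0.0108-0.0804z
into |P−centre ₁|² = l²: 1.1254z² + 0.0755z + -0.1141 = 0;  Δ = 0.5195;  z = -0.3538 or 0.2867 → z<0 root = -0.3538
x = 0.1348, y = 0.0393

(0.1348, 0.0393, -0.3538)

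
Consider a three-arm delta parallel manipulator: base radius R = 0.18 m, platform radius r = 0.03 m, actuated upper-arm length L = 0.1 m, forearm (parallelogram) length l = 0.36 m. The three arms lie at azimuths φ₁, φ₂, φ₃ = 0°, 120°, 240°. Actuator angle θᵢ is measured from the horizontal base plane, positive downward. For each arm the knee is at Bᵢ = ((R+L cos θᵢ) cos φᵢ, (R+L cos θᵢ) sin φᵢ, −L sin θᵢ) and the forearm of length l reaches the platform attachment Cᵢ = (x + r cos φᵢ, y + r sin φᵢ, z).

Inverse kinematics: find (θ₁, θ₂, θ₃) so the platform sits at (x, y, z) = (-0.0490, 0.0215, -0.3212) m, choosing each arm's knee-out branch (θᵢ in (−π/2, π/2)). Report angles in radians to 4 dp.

rotate P by −φ1: (-0.0490, 0.0215, -0.3212)
  A=0.1990, B=-0.3212, C=(l²−L²−A²−y'²−z²)/(2L)=-0.1182
  γ=atan2(-0.3212,0.1990)=-1.0161;  ψ=arccos(-0.3127)=1.8889;  θ1=γ+ψ≈0.8727
φ2=120.0° → target in arm frame (0.0431, 0.0317)
  e−x'=0.1069;  (l²−L²−(e−x')²−y'²−z²)/2L = 0.0200
  γ=atan2(-0.3212,0.1069)=-1.2496;  ψ=arccos(0.0591)=1.5116;  θ2=γ+ψ≈0.2621
φ3=240.0° → target in arm frame (0.0059, -0.0532)
  A=0.1441, B=-0.3212, C=(l²−L²−A²−y'²−z²)/(2L)=-0.0358
  √(A²+B²)=0.3521;  θ3 = -1.1490+1.6728 ≈ 0.5238

θ₁ = 0.8727, θ₂ = 0.2621, θ₃ = 0.5238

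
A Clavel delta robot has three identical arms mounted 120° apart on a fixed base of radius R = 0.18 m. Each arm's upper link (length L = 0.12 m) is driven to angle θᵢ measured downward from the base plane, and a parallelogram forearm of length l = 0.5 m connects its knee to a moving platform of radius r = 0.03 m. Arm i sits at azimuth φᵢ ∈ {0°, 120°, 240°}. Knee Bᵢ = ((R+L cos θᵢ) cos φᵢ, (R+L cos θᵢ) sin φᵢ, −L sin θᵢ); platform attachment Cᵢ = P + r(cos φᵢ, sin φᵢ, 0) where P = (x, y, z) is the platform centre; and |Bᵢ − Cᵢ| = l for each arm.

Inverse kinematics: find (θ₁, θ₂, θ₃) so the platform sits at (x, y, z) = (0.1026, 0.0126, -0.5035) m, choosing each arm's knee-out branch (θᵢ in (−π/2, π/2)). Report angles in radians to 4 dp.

θ₁ = 0.2621, θ₂ = 0.8728, θ₃ = 0.9598

rotate P by −φ1: (0.1026, 0.0126, -0.5035)
  e−x'=0.0474;  (l²−L²−(e−x')²−y'²−z²)/2L = -0.0847
  θ1 = atan2(B,A) + arccos(C/0.5057) = 0.2621
φ2=120.0° → target in arm frame (-0.0404, -0.0952)
  A cos θ + B sin θ = C:  0.1904·cos θ + -0.5035·sin θ = -0.2634
  θ2 = atan2(B,A) + arccos(C/0.5383) = 0.8728
rotate P by −φ3: (-0.0622, 0.0826, -0.5035)
  A cos θ + B sin θ = C:  0.2122·cos θ + -0.5035·sin θ = -0.2907
  √(A²+B²)=0.5464;  θ3 = -1.1719+2.1317 ≈ 0.9598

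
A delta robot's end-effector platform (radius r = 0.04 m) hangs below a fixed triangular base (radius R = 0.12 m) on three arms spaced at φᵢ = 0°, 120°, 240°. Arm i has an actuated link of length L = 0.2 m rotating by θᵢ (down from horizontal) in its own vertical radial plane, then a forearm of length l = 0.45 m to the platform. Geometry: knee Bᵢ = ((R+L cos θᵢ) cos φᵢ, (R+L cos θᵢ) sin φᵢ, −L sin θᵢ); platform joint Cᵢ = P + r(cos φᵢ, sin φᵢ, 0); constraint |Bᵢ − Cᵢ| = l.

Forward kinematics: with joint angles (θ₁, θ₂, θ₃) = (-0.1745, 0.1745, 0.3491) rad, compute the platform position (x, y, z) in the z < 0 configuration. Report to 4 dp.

(0.0780, 0.0285, -0.3679)

centre 1 = (0.2770·cos0.0°, 0.2770·sin0.0°, 0.0347) = (0.2770, 0.0000, 0.0347)
φ2=120.0°: virtual centre (-0.1385, 0.2399, -0.0347), radius l
centre 3 = (0.2679·cos240.0°, 0.2679·sin240.0°, -0.0684) = (-0.1340, -0.2320, -0.0684)
|centre ₂|²−|centre ₁|² = 0.0000;  |centre ₃|²−|centre ₁|² = -0.0014
linear system: -0.8309x+0.4797y = 0.0000−-0.1389z; -0.8219x+-0.4641y = -0.0014−-0.2063z
det = 0.7799;  x = 0.0009+-0.2095z,  y = 0.0015+-0.0734z
into |P−centre ₁|² = l²: 1.0493z² + 0.0460z + -0.1251 = 0;  Δ = 0.5271;  z = -0.3679 or 0.3240 → z<0 root = -0.3679
x = 0.0780, y = 0.0285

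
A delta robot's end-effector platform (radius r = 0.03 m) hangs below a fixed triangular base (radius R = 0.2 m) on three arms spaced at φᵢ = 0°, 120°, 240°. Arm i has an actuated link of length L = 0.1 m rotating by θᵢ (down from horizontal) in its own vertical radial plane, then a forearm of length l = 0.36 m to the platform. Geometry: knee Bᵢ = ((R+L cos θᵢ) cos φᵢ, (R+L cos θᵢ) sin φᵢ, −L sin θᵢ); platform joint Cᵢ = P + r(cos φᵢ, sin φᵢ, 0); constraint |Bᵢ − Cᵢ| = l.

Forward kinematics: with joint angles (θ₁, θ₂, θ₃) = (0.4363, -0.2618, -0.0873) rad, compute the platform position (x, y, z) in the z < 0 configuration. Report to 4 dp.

(-0.0396, 0.0079, -0.2408)

arm 1 at φ=0.0°: ρ1 = 0.2606;  S1 = (0.2606, 0.0000, -0.0423)
arm 2 at φ=120.0°: ρ2 = 0.2666;  S2 = (-0.1333, 0.2309, 0.0259)
S3 = (0.2696·cos240.0°, 0.2696·sin240.0°, 0.0087) = (-0.1348, -0.2335, 0.0087)
subtract pairs → two planes through P
[-0.7879 0.4618 0.1363]·P = 0.0020;  [-0.7909 -0.4670 0.1020]·P = 0.0031
det = 0.7331;  x = -0.0032+0.1510z,  y = -0.0011+-0.0375z
quadratic in z: (1.0242)z²+(0.0049)z+(-0.0582)=0, √Δ=0.4883 → z ∈ {-0.2408, 0.2360}; z = -0.2408 (taking z<0)
x = -0.0396, y = 0.0079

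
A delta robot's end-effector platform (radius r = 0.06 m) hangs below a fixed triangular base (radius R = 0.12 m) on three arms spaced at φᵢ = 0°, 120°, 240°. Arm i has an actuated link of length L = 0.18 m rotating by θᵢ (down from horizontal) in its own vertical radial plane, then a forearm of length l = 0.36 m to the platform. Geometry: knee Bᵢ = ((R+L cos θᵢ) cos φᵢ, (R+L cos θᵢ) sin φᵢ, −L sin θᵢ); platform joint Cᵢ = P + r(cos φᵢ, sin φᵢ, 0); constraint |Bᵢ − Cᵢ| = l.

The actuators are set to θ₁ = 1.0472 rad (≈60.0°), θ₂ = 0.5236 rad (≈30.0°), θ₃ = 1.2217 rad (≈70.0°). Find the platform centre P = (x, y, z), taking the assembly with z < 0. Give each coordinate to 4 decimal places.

arm 1 at φ=0.0°: (R−r)+L cos θ1 = 0.1500;  S1 = (0.1500, 0.0000, -0.1559)
arm 2 at φ=120.0°: (R−r)+L cos θ2 = 0.2159;  S2 = (-0.1079, 0.1870, -0.0900)
arm 3 at φ=240.0°: (R−r)+L cos θ3 = 0.1216;  S3 = (-0.0608, -0.1053, -0.1691)
subtract pairs → two planes through P
[-0.5159 0.3739 0.1318]·P = 0.0079;  [-0.4216 -0.2106 -0.0265]·P = -0.0034
Cramer: x(z) = -0.0015+0.0670z;  y(z) = 0.0191-0.2600z
sphere 1 gives Az²+Bz+C=0 with A=1.0721, B=0.2815, C=-0.0820;  B²−4AC=0.4309;  roots -0.4374, 0.1748;  negative root z = -0.4374
x = -0.0308, y = 0.1329

(-0.0308, 0.1329, -0.4374)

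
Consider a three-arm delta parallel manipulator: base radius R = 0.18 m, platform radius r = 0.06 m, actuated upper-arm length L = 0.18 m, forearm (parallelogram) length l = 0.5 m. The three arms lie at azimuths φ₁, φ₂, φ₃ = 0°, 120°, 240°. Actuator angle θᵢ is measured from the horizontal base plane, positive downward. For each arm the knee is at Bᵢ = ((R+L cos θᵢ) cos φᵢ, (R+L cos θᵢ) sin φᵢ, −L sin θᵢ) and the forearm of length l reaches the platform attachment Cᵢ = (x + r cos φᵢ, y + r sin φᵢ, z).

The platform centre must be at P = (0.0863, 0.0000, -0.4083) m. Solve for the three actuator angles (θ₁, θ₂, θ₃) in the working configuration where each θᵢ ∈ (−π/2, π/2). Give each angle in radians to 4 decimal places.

θ₁ = -0.2618, θ₂ = 0.2618, θ₃ = 0.2618

φ1=0.0° → target in arm frame (0.0863, 0.0000)
  A=0.0337, B=-0.4083, C=(l²−L²−A²−y'²−z²)/(2L)=0.1382
  θ1 = atan2(B,A) + arccos(C/0.4097) = -0.2618
rotate P by −φ2: (-0.0431, -0.0747, -0.4083)
  A cos θ + B sin θ = C:  0.1631·cos θ + -0.4083·sin θ = 0.0519
  γ=atan2(-0.4083,0.1631)=-1.1906;  ψ=arccos(0.1181)=1.4525;  θ2=γ+ψ≈0.2618
rotate P by −φ3: (-0.0432, 0.0747, -0.4083)
  A cos θ + B sin θ = C:  0.1632·cos θ + -0.4083·sin θ = 0.0519
  √(A²+B²)=0.4397;  θ3 = -1.1906+1.4525 ≈ 0.2618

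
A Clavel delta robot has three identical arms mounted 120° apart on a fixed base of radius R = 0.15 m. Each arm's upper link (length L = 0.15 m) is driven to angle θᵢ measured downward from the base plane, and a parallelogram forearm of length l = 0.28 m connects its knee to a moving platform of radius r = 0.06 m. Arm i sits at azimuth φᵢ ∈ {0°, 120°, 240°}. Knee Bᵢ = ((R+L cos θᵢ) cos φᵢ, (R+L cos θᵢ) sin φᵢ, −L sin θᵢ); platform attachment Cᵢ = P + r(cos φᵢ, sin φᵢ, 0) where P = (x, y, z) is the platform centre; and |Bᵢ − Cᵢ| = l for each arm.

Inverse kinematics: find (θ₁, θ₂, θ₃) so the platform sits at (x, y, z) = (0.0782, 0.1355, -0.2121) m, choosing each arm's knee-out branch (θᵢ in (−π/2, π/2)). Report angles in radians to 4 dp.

θ₁ = 0.1749, θ₂ = 0.1745, θ₃ = 1.3962

rotate P by −φ1: (0.0782, 0.1355, -0.2121)
  A cos θ + B sin θ = C:  0.0118·cos θ + -0.2121·sin θ = -0.0253
  θ1 = atan2(B,A) + arccos(C/0.2124) = 0.1749
φ2=120.0° → target in arm frame (0.0782, -0.1355)
  A=0.0118, B=-0.2121, C=(l²−L²−A²−y'²−z²)/(2L)=-0.0253
  θ2 = atan2(B,A) + arccos(C/0.2124) = 0.1745
rotate P by −φ3: (-0.1564, 0.0000, -0.2121)
  e−x'=0.2464;  (l²−L²−(e−x')²−y'²−z²)/2L = -0.1661
  √(A²+B²)=0.3251;  θ3 = -0.7106+2.1069 ≈ 1.3962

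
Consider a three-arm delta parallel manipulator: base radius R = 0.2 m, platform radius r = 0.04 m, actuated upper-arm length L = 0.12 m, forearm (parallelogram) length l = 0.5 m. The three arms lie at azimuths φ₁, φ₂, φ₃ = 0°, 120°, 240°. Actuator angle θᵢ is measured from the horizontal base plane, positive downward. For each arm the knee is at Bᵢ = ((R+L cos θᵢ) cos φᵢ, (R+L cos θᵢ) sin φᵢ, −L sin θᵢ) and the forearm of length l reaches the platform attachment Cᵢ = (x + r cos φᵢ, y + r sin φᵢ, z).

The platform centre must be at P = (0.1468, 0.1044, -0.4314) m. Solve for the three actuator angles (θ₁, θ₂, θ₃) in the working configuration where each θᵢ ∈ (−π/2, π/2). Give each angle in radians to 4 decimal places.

φ1=0.0° → target in arm frame (0.1468, 0.1044)
  e−x'=0.0132;  (l²−L²−(e−x')²−y'²−z²)/2L = 0.1601
  √(A²+B²)=0.4316;  θ1 = -1.5402+1.1908 ≈ -0.3494
arm 2 (φ=120.0°): x'=0.0170, y'=-0.1793
  A=0.1430, B=-0.4314, C=(l²−L²−A²−y'²−z²)/(2L)=-0.0130
  γ=atan2(-0.4314,0.1430)=-1.2507;  ψ=arccos(-0.0285)=1.5993;  θ2=γ+ψ≈0.3486
φ3=240.0° → target in arm frame (-0.1638, 0.0749)
  e−x'=0.3238;  (l²−L²−(e−x')²−y'²−z²)/2L = -0.2541
  θ3 = atan2(B,A) + arccos(C/0.5394) = 1.1343

θ₁ = -0.3494, θ₂ = 0.3486, θ₃ = 1.1343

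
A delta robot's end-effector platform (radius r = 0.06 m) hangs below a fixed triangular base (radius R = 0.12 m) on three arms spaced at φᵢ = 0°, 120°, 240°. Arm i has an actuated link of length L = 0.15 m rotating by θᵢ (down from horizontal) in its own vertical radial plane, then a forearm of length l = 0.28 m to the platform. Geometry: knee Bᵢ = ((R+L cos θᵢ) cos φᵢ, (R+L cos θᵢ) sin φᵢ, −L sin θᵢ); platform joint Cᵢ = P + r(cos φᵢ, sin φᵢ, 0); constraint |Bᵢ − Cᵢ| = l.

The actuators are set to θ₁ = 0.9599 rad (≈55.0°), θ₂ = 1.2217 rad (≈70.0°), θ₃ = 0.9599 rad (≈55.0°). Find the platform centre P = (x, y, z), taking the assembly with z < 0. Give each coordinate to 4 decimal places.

O1 = (0.1460·cos0.0°, 0.1460·sin0.0°, -0.1229) = (0.1460, 0.0000, -0.1229)
O2 = (0.1113·cos120.0°, 0.1113·sin120.0°, -0.1410) = (-0.0557, 0.0964, -0.1410)
O3 = (0.1460·cos240.0°, 0.1460·sin240.0°, -0.1229) = (-0.0730, -0.1265, -0.1229)
|O₂|²−|O₁|² = -0.0042;  |O₃|²−|O₁|² = 0.0000
linear system: -0.4034x+0.1928y = -0.0042−-0.0362z; -0.4381x+-0.2529y = 0.0000−0.0000z
Cramer: x(z) = 0.0057-0.0490z;  y(z) = -0.0098+0.0850z
quadratic in z: (1.0096)z²+(0.2578)z+(-0.0435)=0, √Δ=0.4921 → z ∈ {-0.3714, 0.1160}; z = -0.3714 (taking z<0)
x = 0.0239, y = -0.0413

(0.0239, -0.0413, -0.3714)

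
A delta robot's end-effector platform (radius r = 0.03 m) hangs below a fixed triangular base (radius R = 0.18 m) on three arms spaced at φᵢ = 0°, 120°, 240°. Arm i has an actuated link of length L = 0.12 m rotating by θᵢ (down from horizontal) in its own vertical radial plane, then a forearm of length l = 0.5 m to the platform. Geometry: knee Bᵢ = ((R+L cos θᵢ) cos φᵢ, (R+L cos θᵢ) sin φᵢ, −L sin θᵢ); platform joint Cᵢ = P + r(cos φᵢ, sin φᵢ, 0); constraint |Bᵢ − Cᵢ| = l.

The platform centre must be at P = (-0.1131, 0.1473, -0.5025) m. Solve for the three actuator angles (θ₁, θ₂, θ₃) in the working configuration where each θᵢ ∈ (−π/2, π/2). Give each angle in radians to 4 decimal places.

θ₁ = 1.3965, θ₂ = 0.0872, θ₃ = 1.2219

rotate P by −φ1: (-0.1131, 0.1473, -0.5025)
  A=0.2631, B=-0.5025, C=(l²−L²−A²−y'²−z²)/(2L)=-0.4493
  θ1 = atan2(B,A) + arccos(C/0.5672) = 1.3965
rotate P by −φ2: (0.1841, 0.0243, -0.5025)
  e−x'=-0.0341;  (l²−L²−(e−x')²−y'²−z²)/2L = -0.0778
  √(A²+B²)=0.5037;  θ2 = -1.6386+1.7258 ≈ 0.0872
φ3=240.0° → target in arm frame (-0.0710, -0.1716)
  e−x'=0.2210;  (l²−L²−(e−x')²−y'²−z²)/2L = -0.3967
  √(A²+B²)=0.5490;  θ3 = -1.1564+2.3783 ≈ 1.2219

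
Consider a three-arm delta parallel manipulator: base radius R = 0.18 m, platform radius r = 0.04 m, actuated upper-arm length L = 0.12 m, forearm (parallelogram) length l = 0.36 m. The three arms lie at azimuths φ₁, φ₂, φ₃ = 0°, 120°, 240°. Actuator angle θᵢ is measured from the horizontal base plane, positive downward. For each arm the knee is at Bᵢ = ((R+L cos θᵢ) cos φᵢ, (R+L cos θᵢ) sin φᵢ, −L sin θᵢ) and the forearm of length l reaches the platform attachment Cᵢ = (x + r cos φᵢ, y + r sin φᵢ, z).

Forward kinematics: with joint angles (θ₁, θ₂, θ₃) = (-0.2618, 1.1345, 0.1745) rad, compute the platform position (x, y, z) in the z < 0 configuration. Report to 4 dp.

φ1=0.0°: virtual centre (0.2559, 0.0000, 0.0311), radius l
arm 2 at φ=120.0°: ρ2 = 0.1907;  S2 = (-0.0954, 0.1652, -0.1088)
S3 = (0.2582·cos240.0°, 0.2582·sin240.0°, -0.0208) = (-0.1291, -0.2236, -0.0208)
subtract pairs → two planes through P
linear system: -0.7025x+0.3303y = -0.0183−-0.2796z; -0.7700x+-0.4472y = 0.0006−-0.1038z
Cramer: x(z) = 0.0140-0.2803z;  y(z) = -0.0255+0.2505z
into |P−S₁|² = l²: 1.1413z² + 0.0607z + -0.0695 = 0;  Δ = 0.3208;  z = -0.2747 or 0.2215 → z<0 root = -0.2747
x = 0.0910, y = -0.0943

(0.0910, -0.0943, -0.2747)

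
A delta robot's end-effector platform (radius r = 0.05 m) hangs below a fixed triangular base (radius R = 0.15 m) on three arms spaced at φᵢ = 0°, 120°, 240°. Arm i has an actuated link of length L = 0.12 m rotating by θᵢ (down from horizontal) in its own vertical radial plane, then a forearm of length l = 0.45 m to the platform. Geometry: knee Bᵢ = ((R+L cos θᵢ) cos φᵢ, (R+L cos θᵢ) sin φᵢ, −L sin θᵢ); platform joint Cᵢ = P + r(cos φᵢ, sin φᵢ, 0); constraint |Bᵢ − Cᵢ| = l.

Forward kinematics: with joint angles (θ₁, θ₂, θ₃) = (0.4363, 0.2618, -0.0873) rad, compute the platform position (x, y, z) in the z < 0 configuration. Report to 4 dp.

(-0.0551, -0.0461, -0.4123)

φ1=0.0°: virtual centre (0.2088, 0.0000, -0.0507), radius l
φ2=120.0°: virtual centre (-0.1080, 0.1870, -0.0311), radius l
S3 = (0.2195·cos240.0°, 0.2195·sin240.0°, 0.0105) = (-0.1098, -0.1901, 0.0105)
subtract pairs → two planes through P
linear system: -0.6334x+0.3740y = 0.0014−0.0393z; -0.6371x+-0.3803y = 0.0022−0.1223z
det = 0.4791;  x = -0.0028+0.1267z,  y = -0.0009+0.1095z
quadratic in z: (1.0280)z²+(0.0476)z+(-0.1552)=0, √Δ=0.8002 → z ∈ {-0.4123, 0.3660}; z = -0.4123 (taking z<0)
x = -0.0551, y = -0.0461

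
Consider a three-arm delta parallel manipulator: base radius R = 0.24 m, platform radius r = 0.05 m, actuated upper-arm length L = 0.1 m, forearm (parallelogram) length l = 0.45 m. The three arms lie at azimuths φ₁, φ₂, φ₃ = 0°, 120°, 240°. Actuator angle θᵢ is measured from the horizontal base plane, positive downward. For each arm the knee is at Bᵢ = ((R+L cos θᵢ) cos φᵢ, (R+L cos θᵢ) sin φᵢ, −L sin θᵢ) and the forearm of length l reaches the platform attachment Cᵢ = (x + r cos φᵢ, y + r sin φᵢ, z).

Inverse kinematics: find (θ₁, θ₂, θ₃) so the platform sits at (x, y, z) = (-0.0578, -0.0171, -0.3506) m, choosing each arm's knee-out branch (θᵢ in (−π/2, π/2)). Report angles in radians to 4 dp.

θ₁ = 0.5233, θ₂ = -0.0003, θ₃ = -0.2626

rotate P by −φ1: (-0.0578, -0.0171, -0.3506)
  e−x'=0.2478;  (l²−L²−(e−x')²−y'²−z²)/2L = 0.0394
  θ1 = atan2(B,A) + arccos(C/0.4293) = 0.5233
rotate P by −φ2: (0.0141, 0.0586, -0.3506)
  A cos θ + B sin θ = C:  0.1759·cos θ + -0.3506·sin θ = 0.1760
  √(A²+B²)=0.3923;  θ2 = -1.1058+1.1055 ≈ -0.0003
rotate P by −φ3: (0.0437, -0.0415, -0.3506)
  A cos θ + B sin θ = C:  0.1463·cos θ + -0.3506·sin θ = 0.2323
  θ3 = atan2(B,A) + arccos(C/0.3799) = -0.2626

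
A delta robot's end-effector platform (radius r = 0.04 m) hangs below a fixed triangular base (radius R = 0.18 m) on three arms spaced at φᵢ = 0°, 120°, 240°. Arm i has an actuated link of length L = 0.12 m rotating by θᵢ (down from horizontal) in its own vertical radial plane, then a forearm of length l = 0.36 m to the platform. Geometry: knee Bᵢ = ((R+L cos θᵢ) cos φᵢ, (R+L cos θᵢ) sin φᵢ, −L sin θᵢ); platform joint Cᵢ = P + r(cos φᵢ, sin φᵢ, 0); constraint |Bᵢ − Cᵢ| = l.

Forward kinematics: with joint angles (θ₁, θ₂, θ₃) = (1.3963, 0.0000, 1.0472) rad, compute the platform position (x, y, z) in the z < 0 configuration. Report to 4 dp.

(-0.1065, 0.1010, -0.3371)

φ1=0.0°: virtual centre (0.1608, 0.0000, -0.1182), radius l
centre 2 = (0.2600·cos120.0°, 0.2600·sin120.0°, 0.0000) = (-0.1300, 0.2252, 0.0000)
arm 3 at φ=240.0°: (R−r)+L cos θ3 = 0.2000;  centre 3 = (-0.1000, -0.1732, -0.1039)
eliminate P² terms by subtracting sphere 1 from 2 and 3
[-0.5817 0.4503 0.2364]·P = 0.0278;  [-0.5217 -0.3464 0.0285]·P = 0.0110
det = 0.4364;  x = -0.0334+0.2170z,  y = 0.0186+-0.2445z
sphere 1 gives Az²+Bz+C=0 with A=1.1069, B=0.1430, C=-0.0776;  B²−4AC=0.3639;  roots -0.3371, 0.2079;  negative root z = -0.3371
x = -0.1065, y = 0.1010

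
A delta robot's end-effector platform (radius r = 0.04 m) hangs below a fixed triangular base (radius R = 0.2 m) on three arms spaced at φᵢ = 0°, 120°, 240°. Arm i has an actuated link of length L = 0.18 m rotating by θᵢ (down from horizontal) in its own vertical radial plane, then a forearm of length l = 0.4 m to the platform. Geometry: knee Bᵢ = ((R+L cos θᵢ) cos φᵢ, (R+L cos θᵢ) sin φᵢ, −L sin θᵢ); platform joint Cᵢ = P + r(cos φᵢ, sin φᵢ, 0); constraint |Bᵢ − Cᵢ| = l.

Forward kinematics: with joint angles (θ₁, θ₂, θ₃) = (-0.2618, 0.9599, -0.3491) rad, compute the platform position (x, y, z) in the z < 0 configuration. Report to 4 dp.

(0.0605, -0.1148, -0.2219)

arm 1 at φ=0.0°: e+L cos θ1 = 0.3339;  O1 = (0.3339, 0.0000, 0.0466)
φ2=120.0°: virtual centre (-0.1316, 0.2280, -0.1474), radius l
φ3=240.0°: virtual centre (-0.1646, -0.2850, 0.0616), radius l
|O₂|²−|O₁|² = -0.0226;  |O₃|²−|O₁|² = -0.0015
linear system: -0.9310x+0.4560y = -0.0226−-0.3881z; -0.9969x+-0.5701y = -0.0015−0.0300z
det = 0.9853;  x = 0.0138+-0.2107z,  y = -0.0214+0.4209z
quadratic in z: (1.2216)z²+(0.0236)z+(-0.0549)=0, √Δ=0.5185 → z ∈ {-0.2219, 0.2026}; z = -0.2219 (taking z<0)
x = 0.0605, y = -0.1148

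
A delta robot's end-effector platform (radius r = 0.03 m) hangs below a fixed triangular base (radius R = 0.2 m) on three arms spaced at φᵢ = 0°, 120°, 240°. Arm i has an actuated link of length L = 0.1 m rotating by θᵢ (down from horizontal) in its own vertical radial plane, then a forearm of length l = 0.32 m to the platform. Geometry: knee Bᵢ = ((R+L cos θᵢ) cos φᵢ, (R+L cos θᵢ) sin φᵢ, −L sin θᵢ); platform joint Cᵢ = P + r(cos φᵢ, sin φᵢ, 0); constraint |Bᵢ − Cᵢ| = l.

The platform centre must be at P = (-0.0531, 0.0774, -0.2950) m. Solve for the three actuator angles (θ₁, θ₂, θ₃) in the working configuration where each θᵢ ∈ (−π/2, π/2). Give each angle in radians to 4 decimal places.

θ₁ = 1.3969, θ₂ = 0.2620, θ₃ = 1.3091

φ1=0.0° → target in arm frame (-0.0531, 0.0774)
  A=0.2231, B=-0.2950, C=(l²−L²−A²−y'²−z²)/(2L)=-0.2519
  √(A²+B²)=0.3699;  θ1 = -0.9233+2.3202 ≈ 1.3969
φ2=120.0° → target in arm frame (0.0936, 0.0073)
  A cos θ + B sin θ = C:  0.0764·cos θ + -0.2950·sin θ = -0.0026
  √(A²+B²)=0.3047;  θ2 = -1.3173+1.5793 ≈ 0.2620
rotate P by −φ3: (-0.0405, -0.0847, -0.2950)
  A cos θ + B sin θ = C:  0.2105·cos θ + -0.2950·sin θ = -0.2305
  √(A²+B²)=0.3624;  θ3 = -0.9511+2.2601 ≈ 1.3091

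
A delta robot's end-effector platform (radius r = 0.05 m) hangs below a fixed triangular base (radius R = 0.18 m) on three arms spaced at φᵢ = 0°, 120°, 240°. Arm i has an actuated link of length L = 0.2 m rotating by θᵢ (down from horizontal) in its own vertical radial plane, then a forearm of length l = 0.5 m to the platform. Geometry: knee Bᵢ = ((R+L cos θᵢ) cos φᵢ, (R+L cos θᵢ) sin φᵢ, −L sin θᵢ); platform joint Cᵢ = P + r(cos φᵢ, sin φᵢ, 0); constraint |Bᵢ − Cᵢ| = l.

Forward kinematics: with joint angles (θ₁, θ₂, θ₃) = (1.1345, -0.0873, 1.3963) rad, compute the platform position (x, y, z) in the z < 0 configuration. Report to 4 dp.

(-0.0839, 0.2723, -0.4758)

φ1=0.0°: virtual centre (0.2145, 0.0000, -0.1813), radius l
φ2=120.0°: virtual centre (-0.1646, 0.2851, 0.0174), radius l
S3 = (0.1647·cos240.0°, 0.1647·sin240.0°, -0.1970) = (-0.0824, -0.1427, -0.1970)
|S₂|²−|S₁|² = 0.0298;  |S₃|²−|S₁|² = -0.0129
[-0.7583 0.5703 0.3974]·P = 0.0298;  [-0.5938 -0.2853 -0.0314]·P = -0.0129
Cramer: x(z) = -0.0020+0.1721z;  y(z) = 0.0496-0.4681z
sphere 1 gives Az²+Bz+C=0 with A=1.2487, B=0.2416, C=-0.1678;  B²−4AC=0.8964;  roots -0.4758, 0.2824;  negative root z = -0.4758
x = -0.0839, y = 0.2723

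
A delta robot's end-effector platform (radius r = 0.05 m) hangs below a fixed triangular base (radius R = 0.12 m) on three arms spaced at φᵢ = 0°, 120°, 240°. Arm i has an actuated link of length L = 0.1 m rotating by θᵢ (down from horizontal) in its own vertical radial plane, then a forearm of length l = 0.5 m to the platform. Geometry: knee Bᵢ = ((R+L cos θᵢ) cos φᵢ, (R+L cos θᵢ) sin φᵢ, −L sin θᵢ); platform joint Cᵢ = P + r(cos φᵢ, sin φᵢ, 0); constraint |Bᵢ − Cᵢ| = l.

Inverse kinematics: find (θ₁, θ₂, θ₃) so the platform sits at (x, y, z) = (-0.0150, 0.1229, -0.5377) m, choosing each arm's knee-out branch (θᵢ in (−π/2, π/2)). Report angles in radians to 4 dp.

θ₁ = 0.8726, θ₂ = 0.4362, θ₃ = 1.1347

rotate P by −φ1: (-0.0150, 0.1229, -0.5377)
  A cos θ + B sin θ = C:  0.0850·cos θ + -0.5377·sin θ = -0.3573
  γ=atan2(-0.5377,0.0850)=-1.4140;  ψ=arccos(-0.6563)=2.2866;  θ1=γ+ψ≈0.8726
arm 2 (φ=120.0°): x'=0.1139, y'=-0.0485
  e−x'=-0.0439;  (l²−L²−(e−x')²−y'²−z²)/2L = -0.2670
  θ2 = atan2(B,A) + arccos(C/0.5395) = 0.4362
arm 3 (φ=240.0°): x'=-0.0989, y'=-0.0744
  e−x'=0.1689;  (l²−L²−(e−x')²−y'²−z²)/2L = -0.4160
  √(A²+B²)=0.5636;  θ3 = -1.2664+2.4011 ≈ 1.1347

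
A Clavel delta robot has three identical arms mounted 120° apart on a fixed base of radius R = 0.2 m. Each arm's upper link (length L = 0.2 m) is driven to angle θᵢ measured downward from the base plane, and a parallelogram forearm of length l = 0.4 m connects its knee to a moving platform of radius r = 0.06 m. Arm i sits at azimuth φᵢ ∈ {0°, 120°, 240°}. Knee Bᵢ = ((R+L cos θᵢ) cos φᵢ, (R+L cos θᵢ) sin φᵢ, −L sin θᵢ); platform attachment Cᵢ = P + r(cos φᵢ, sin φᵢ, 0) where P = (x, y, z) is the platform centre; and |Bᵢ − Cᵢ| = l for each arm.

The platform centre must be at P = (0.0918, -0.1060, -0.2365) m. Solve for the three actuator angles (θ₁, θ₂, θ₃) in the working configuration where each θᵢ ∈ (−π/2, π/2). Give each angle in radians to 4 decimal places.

arm 1 (φ=0.0°): x'=0.0918, y'=-0.1060
  A cos θ + B sin θ = C:  0.0482·cos θ + -0.2365·sin θ = 0.1263
  θ1 = atan2(B,A) + arccos(C/0.2414) = -0.3495
arm 2 (φ=120.0°): x'=-0.1377, y'=-0.0265
  A cos θ + B sin θ = C:  0.2777·cos θ + -0.2365·sin θ = -0.0344
  γ=atan2(-0.2365,0.2777)=-0.7054;  ψ=arccos(-0.0942)=1.6652;  θ2=γ+ψ≈0.9597
rotate P by −φ3: (0.0459, 0.1325, -0.2365)
  A cos θ + B sin θ = C:  0.0941·cos θ + -0.2365·sin θ = 0.0941
  θ3 = atan2(B,A) + arccos(C/0.2545) = -0.0002

θ₁ = -0.3495, θ₂ = 0.9597, θ₃ = -0.0002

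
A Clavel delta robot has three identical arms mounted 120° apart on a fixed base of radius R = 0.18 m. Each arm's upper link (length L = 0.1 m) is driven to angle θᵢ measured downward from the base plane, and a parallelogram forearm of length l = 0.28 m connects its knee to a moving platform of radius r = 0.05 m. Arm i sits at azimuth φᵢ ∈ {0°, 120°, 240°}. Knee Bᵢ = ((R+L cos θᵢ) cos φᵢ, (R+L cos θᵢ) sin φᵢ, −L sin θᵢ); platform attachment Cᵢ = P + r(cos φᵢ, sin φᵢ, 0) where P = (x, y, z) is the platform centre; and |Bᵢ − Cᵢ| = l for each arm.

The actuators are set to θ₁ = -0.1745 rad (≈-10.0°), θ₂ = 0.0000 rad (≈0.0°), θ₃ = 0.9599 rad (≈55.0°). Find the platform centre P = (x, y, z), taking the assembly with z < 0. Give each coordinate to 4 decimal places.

arm 1 at φ=0.0°: ρ1 = 0.2285;  centre 1 = (0.2285, 0.0000, 0.0174)
φ2=120.0°: virtual centre (-0.1150, 0.1992, 0.0000), radius l
arm 3 at φ=240.0°: ρ3 = 0.1874;  centre 3 = (-0.0937, -0.1623, -0.0819)
eliminate P² terms by subtracting sphere 1 from 2 and 3
[-0.6870 0.3984 -0.0347]·P = 0.0004;  [-0.6443 -0.3245 -0.1985]·P = -0.0107
det = 0.4796;  x = 0.0086+-0.1884z,  y = 0.0158+-0.2377z
quadratic in z: (1.0920)z²+(0.0406)z+(-0.0295)=0, √Δ=0.3613 → z ∈ {-0.1840, 0.1468}; z = -0.1840 (taking z<0)
x = 0.0433, y = 0.0596

(0.0433, 0.0596, -0.1840)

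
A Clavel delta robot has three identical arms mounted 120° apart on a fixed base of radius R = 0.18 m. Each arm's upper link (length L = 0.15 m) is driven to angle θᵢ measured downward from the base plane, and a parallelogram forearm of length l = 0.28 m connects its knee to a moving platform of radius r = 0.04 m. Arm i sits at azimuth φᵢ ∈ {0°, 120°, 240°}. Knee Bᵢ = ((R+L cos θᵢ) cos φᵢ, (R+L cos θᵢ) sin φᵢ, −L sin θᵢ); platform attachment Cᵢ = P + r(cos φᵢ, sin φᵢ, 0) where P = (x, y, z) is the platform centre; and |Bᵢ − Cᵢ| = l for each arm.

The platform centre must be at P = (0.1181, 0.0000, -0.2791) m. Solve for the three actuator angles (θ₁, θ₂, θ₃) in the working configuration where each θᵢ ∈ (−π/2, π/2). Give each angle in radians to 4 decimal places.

rotate P by −φ1: (0.1181, 0.0000, -0.2791)
  A=0.0219, B=-0.2791, C=(l²−L²−A²−y'²−z²)/(2L)=-0.0749
  θ1 = atan2(B,A) + arccos(C/0.2800) = 0.3492
rotate P by −φ2: (-0.0590, -0.1023, -0.2791)
  A cos θ + B sin θ = C:  0.1990·cos θ + -0.2791·sin θ = -0.2403
  γ=atan2(-0.2791,0.1990)=-0.9513;  ψ=arccos(-0.7009)=2.3474;  θ2=γ+ψ≈1.3961
rotate P by −φ3: (-0.0591, 0.1023, -0.2791)
  A=0.1991, B=-0.2791, C=(l²−L²−A²−y'²−z²)/(2L)=-0.2403
  θ3 = atan2(B,A) + arccos(C/0.3428) = 1.3961

θ₁ = 0.3492, θ₂ = 1.3961, θ₃ = 1.3961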